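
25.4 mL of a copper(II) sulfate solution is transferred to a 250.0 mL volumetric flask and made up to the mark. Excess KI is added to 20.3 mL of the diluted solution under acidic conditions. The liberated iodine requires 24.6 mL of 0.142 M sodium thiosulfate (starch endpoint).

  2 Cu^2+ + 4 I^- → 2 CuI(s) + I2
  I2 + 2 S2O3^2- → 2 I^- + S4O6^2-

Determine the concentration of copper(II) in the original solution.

n(S2O3^2-) = 0.0246 × 0.142 = 3.49 × 10^-3 mol
n(I2) = n(S2O3^2-)/2 = 1.75 × 10^-3 mol
From the 2:1 ratio, n(Cu2+) in the aliquot = 2/1 × 1.75 × 10^-3 = 3.49 × 10^-3 mol
[Cu2+]_dilute = 3.49 × 10^-3 / 0.0203 = 0.172 mol/L
[Cu2+]_original = 0.172 × 250.0/25.4 = 1.69 mol/L

1.69 M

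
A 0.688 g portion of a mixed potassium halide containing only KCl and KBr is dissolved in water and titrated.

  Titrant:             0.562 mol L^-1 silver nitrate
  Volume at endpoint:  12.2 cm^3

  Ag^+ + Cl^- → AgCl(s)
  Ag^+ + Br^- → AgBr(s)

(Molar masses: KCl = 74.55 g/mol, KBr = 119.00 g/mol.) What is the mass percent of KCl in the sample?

31.2 %

n(AgNO3) = 0.0122 × 0.562 = 6.86 × 10^-3 mol
Let x = n(KCl), y = n(KBr).
Titrant: 1x + 1y = 6.86 × 10^-3;  mass: 74.55x + 119.00y = 0.688
Solving, x = 2.88 × 10^-3 mol, y = 3.98 × 10^-3 mol
mass of KCl = 2.88 × 10^-3 × 74.55 = 0.215 g
% KCl = 0.215 / 0.688 × 100 = 31.2 %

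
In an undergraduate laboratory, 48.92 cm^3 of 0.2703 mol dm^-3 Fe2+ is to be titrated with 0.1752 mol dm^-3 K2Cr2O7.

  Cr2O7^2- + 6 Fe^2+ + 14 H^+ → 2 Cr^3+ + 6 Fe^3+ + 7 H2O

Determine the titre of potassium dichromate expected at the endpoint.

12.58 mL

n(Fe2+) = 0.04892 L × 0.2703 mol/L = 0.01322 mol
From the 1:6 stoichiometry, n(K2Cr2O7) = 1/6 × 0.01322 = 2.204 × 10^-3 mol
V(K2Cr2O7) = 2.204 × 10^-3 mol / 0.1752 mol/L = 0.01258 L = 12.58 mL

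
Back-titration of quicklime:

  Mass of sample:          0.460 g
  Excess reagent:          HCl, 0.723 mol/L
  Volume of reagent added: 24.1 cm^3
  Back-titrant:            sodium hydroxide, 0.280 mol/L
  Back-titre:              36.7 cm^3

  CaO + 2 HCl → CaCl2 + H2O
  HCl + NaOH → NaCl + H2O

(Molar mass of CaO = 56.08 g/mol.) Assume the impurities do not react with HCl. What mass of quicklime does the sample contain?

0.200 g

n(HCl) added = 0.0241 × 0.723 = 0.0174 mol
n(NaOH) used in back-titration = 0.0367 × 0.280 = 0.0103 mol
n(HCl) left over = 0.0103 mol (1:1 ratio)
n(HCl) consumed by analyte = 0.0174 − 0.0103 = 7.15 × 10^-3 mol
From the 1:2 ratio, n(CaO) = 1/2 × 7.15 × 10^-3 = 3.57 × 10^-3 mol
mass of CaO = 3.57 × 10^-3 × 56.08 = 0.200 g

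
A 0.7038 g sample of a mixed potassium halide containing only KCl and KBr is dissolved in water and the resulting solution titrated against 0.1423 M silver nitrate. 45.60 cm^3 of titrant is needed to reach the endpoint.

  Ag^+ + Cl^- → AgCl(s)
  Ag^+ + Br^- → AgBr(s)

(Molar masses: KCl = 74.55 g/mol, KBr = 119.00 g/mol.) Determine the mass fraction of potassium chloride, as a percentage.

16.29 %

n(AgNO3) = 0.04560 × 0.1423 = 6.489 × 10^-3 mol
Let x = n(KCl), y = n(KBr).
Titrant: 1x + 1y = 6.489 × 10^-3;  mass: 74.55x + 119.00y = 0.7038
Solving, x = 1.538 × 10^-3 mol, y = 4.951 × 10^-3 mol
mass of KCl = 1.538 × 10^-3 × 74.55 = 0.1147 g
% KCl = 0.1147 / 0.7038 × 100 = 16.29 %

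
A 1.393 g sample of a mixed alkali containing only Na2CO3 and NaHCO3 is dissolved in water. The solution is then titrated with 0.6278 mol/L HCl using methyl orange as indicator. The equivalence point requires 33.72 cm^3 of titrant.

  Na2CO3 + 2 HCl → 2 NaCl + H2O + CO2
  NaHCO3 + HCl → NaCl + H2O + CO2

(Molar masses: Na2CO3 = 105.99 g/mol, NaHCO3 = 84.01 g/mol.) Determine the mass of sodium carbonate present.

n(HCl) = 0.03372 × 0.6278 = 0.02117 mol
Let x = n(Na2CO3), y = n(NaHCO3).
Titrant: 2x + 1y = 0.02117;  mass: 105.99x + 84.01y = 1.393
Solving, x = 6.214 × 10^-3 mol, y = 8.742 × 10^-3 mol
mass of Na2CO3 = 6.214 × 10^-3 × 105.99 = 0.6586 g

0.6586 g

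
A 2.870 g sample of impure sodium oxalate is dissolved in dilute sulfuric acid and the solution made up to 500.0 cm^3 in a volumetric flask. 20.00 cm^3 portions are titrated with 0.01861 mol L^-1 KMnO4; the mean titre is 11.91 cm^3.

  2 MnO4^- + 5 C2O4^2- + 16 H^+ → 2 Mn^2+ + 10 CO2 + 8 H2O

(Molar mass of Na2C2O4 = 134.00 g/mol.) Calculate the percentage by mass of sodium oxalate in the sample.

n(KMnO4) per titration = 0.01191 × 0.01861 = 2.216 × 10^-4 mol
From the 5:2 ratio, n(Na2C2O4) in each aliquot = 5/2 × 2.216 × 10^-4 = 5.541 × 10^-4 mol
n(Na2C2O4) in the whole flask = 5.541 × 10^-4 × 500.0/20.00 = 0.01385 mol
mass of Na2C2O4 = 0.01385 × 134.00 = 1.856 g
% Na2C2O4 = 1.856 / 2.870 × 100 = 64.68 %

64.68 %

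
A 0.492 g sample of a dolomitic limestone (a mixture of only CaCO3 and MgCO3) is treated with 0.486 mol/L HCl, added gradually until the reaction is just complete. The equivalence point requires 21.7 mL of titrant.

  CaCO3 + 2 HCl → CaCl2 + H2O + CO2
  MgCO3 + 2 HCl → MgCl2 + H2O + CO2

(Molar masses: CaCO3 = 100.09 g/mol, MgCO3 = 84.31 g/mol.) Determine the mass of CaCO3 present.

0.301 g

n(HCl) = 0.0217 × 0.486 = 0.0105 mol
Let x = n(CaCO3), y = n(MgCO3).
Titrant: 2x + 2y = 0.0105;  mass: 100.09x + 84.31y = 0.492
Solving, x = 3.01 × 10^-3 mol, y = 2.27 × 10^-3 mol
mass of CaCO3 = 3.01 × 10^-3 × 100.09 = 0.301 g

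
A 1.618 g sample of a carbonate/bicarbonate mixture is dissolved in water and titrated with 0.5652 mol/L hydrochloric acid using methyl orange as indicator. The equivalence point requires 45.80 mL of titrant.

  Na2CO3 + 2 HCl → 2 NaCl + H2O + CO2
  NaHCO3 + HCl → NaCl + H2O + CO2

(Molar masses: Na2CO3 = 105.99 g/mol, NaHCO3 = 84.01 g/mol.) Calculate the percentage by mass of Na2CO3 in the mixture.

n(HCl) = 0.04580 × 0.5652 = 0.02589 mol
Let x = n(Na2CO3), y = n(NaHCO3).
Titrant: 2x + 1y = 0.02589;  mass: 105.99x + 84.01y = 1.618
Solving, x = 8.975 × 10^-3 mol, y = 7.937 × 10^-3 mol
mass of Na2CO3 = 8.975 × 10^-3 × 105.99 = 0.9512 g
% Na2CO3 = 0.9512 / 1.618 × 100 = 58.79 %

58.79 %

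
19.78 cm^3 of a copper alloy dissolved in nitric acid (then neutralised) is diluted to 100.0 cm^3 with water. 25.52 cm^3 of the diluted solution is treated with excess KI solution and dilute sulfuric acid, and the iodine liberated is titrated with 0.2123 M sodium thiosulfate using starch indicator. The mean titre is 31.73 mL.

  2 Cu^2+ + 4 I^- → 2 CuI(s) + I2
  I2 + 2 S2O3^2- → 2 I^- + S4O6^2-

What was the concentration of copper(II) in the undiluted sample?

n(S2O3^2-) = 0.03173 × 0.2123 = 6.736 × 10^-3 mol
n(I2) = n(S2O3^2-)/2 = 3.368 × 10^-3 mol
From the 2:1 ratio, n(Cu2+) in the aliquot = 2/1 × 3.368 × 10^-3 = 6.736 × 10^-3 mol
[Cu2+]_dilute = 6.736 × 10^-3 / 0.02552 = 0.2640 mol/L
[Cu2+]_original = 0.2640 × 100.0/19.78 = 1.334 mol/L

1.334 M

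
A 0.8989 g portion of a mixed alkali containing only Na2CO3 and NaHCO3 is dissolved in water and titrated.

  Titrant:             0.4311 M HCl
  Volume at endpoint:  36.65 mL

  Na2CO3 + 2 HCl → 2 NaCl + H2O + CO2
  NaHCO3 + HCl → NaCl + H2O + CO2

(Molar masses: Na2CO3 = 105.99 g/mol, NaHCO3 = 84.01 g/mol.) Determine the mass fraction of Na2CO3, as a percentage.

n(HCl) = 0.03665 × 0.4311 = 0.01580 mol
Let x = n(Na2CO3), y = n(NaHCO3).
Titrant: 2x + 1y = 0.01580;  mass: 105.99x + 84.01y = 0.8989
Solving, x = 6.907 × 10^-3 mol, y = 1.986 × 10^-3 mol
mass of Na2CO3 = 6.907 × 10^-3 × 105.99 = 0.7321 g
% Na2CO3 = 0.7321 / 0.8989 × 100 = 81.44 %

81.44 %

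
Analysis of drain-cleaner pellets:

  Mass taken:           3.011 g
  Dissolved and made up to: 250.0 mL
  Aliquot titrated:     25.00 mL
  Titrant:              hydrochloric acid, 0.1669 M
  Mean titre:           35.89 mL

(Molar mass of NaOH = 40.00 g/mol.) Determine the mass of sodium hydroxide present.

2.396 g

NaOH + HCl → NaCl + H2O
n(HCl) per titration = 0.03589 × 0.1669 = 5.990 × 10^-3 mol
n(NaOH) in each aliquot = 5.990 × 10^-3 mol (1:1 ratio)
n(NaOH) in the whole flask = 5.990 × 10^-3 × 250.0/25.00 = 0.05990 mol
mass of NaOH = 0.05990 × 40.00 = 2.396 g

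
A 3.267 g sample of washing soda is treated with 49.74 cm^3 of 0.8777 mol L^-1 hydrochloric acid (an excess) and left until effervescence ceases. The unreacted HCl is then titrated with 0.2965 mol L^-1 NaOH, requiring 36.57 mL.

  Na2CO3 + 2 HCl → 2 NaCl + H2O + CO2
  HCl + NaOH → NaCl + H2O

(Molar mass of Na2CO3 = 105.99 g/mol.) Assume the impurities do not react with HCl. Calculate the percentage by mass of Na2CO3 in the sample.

n(HCl) added = 0.04974 × 0.8777 = 0.04366 mol
n(NaOH) used in back-titration = 0.03657 × 0.2965 = 0.01084 mol
n(HCl) left over = 0.01084 mol (1:1 ratio)
n(HCl) consumed by analyte = 0.04366 − 0.01084 = 0.03281 mol
From the 1:2 ratio, n(Na2CO3) = 1/2 × 0.03281 = 0.01641 mol
mass of Na2CO3 = 0.01641 × 105.99 = 1.739 g
% Na2CO3 = 1.739 / 3.267 × 100 = 53.23 %

53.23 %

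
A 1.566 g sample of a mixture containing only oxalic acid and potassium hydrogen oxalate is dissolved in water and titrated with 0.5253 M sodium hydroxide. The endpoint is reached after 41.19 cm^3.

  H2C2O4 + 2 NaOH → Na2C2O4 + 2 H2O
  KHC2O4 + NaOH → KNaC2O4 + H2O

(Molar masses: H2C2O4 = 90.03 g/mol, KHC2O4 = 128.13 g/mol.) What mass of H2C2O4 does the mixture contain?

0.6534 g

n(NaOH) = 0.04119 × 0.5253 = 0.02164 mol
Let x = n(H2C2O4), y = n(KHC2O4).
Titrant: 2x + 1y = 0.02164;  mass: 90.03x + 128.13y = 1.566
Solving, x = 7.257 × 10^-3 mol, y = 7.123 × 10^-3 mol
mass of H2C2O4 = 7.257 × 10^-3 × 90.03 = 0.6534 g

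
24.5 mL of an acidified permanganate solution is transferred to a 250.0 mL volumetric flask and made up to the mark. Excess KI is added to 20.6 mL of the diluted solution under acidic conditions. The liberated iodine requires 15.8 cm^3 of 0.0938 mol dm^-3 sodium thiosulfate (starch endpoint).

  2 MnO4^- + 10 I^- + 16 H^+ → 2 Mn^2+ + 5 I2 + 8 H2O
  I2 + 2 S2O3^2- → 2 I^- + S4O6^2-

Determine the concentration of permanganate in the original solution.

0.147 mol/L

n(S2O3^2-) = 0.0158 × 0.0938 = 1.48 × 10^-3 mol
n(I2) = n(S2O3^2-)/2 = 7.41 × 10^-4 mol
From the 2:5 ratio, n(MnO4^-) in the aliquot = 2/5 × 7.41 × 10^-4 = 2.96 × 10^-4 mol
[MnO4^-]_dilute = 2.96 × 10^-4 / 0.0206 = 0.0144 mol/L
[MnO4^-]_original = 0.0144 × 250.0/24.5 = 0.147 mol/L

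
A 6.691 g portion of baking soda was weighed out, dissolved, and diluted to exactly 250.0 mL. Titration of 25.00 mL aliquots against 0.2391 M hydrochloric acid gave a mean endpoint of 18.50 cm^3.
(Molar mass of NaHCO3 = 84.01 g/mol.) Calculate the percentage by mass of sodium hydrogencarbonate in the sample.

NaHCO3 + HCl → NaCl + H2O + CO2
n(HCl) per titration = 0.01850 × 0.2391 = 4.423 × 10^-3 mol
n(NaHCO3) in each aliquot = 4.423 × 10^-3 mol (1:1 ratio)
n(NaHCO3) in the whole flask = 4.423 × 10^-3 × 250.0/25.00 = 0.04423 mol
mass of NaHCO3 = 0.04423 × 84.01 = 3.716 g
% NaHCO3 = 3.716 / 6.691 × 100 = 55.54 %

55.54 %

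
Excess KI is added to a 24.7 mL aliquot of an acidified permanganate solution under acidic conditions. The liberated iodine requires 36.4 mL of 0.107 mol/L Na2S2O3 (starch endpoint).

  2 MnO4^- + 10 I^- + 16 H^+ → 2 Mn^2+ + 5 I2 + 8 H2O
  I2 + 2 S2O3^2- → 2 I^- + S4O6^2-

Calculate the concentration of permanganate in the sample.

0.0315 mol/L

n(S2O3^2-) = 0.0364 × 0.107 = 3.89 × 10^-3 mol
n(I2) = n(S2O3^2-)/2 = 1.95 × 10^-3 mol
From the 2:5 ratio, n(MnO4^-) in the aliquot = 2/5 × 1.95 × 10^-3 = 7.79 × 10^-4 mol
[MnO4^-] = 7.79 × 10^-4 / 0.0247 = 0.0315 mol/L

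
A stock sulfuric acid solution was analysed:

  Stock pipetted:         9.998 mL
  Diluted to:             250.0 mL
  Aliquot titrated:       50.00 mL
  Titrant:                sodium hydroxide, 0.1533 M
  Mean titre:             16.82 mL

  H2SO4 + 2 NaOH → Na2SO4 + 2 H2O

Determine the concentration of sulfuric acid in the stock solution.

n(NaOH) = 0.01682 × 0.1533 = 2.579 × 10^-3 mol
From the 1:2 ratio, n(H2SO4) in the aliquot = 1/2 × 2.579 × 10^-3 = 1.289 × 10^-3 mol
[H2SO4]_dilute = 1.289 × 10^-3 / 0.05000 = 0.02579 mol/L
Dilution factor = 250.0 / 9.998 = 25.01
[H2SO4]_stock = 0.02579 × 25.01 = 0.6448 mol/L

0.6448 M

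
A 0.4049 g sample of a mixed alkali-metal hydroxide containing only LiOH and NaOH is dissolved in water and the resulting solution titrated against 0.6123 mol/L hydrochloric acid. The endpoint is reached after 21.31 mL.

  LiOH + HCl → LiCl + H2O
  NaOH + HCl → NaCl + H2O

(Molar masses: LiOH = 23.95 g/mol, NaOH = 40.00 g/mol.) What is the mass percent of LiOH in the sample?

43.13 %

n(HCl) = 0.02131 × 0.6123 = 0.01305 mol
Let x = n(LiOH), y = n(NaOH).
Titrant: 1x + 1y = 0.01305;  mass: 23.95x + 40.00y = 0.4049
Solving, x = 7.291 × 10^-3 mol, y = 5.757 × 10^-3 mol
mass of LiOH = 7.291 × 10^-3 × 23.95 = 0.1746 g
% LiOH = 0.1746 / 0.4049 × 100 = 43.13 %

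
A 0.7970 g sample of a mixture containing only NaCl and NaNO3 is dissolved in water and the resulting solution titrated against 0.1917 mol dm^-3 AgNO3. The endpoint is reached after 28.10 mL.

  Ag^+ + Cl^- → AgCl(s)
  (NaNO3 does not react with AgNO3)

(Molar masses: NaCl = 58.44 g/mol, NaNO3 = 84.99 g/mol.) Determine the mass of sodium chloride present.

n(AgNO3) = 0.02810 × 0.1917 = 5.387 × 10^-3 mol
Let x = n(NaCl), y = n(NaNO3).
Titrant: 1x = 5.387 × 10^-3;  mass: 58.44x + 84.99y = 0.7970
Solving, x = 5.387 × 10^-3 mol, y = 5.674 × 10^-3 mol
mass of NaCl = 5.387 × 10^-3 × 58.44 = 0.3148 g

0.3148 g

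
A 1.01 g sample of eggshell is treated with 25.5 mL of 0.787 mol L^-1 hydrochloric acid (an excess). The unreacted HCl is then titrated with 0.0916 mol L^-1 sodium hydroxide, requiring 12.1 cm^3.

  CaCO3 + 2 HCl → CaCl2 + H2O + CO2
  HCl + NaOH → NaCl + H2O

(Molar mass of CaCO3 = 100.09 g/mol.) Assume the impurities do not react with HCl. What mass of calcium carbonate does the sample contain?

0.949 g

n(HCl) added = 0.0255 × 0.787 = 0.0201 mol
n(NaOH) used in back-titration = 0.0121 × 0.0916 = 1.11 × 10^-3 mol
n(HCl) left over = 1.11 × 10^-3 mol (1:1 ratio)
n(HCl) consumed by analyte = 0.0201 − 1.11 × 10^-3 = 0.0190 mol
From the 1:2 ratio, n(CaCO3) = 1/2 × 0.0190 = 9.48 × 10^-3 mol
mass of CaCO3 = 9.48 × 10^-3 × 100.09 = 0.949 g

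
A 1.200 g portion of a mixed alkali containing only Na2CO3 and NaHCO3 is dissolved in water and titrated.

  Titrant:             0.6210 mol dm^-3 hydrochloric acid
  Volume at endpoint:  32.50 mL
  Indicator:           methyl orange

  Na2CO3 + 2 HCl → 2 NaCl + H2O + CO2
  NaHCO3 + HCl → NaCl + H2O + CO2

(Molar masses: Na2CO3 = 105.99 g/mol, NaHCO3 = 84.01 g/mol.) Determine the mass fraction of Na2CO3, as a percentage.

n(HCl) = 0.03250 × 0.6210 = 0.02018 mol
Let x = n(Na2CO3), y = n(NaHCO3).
Titrant: 2x + 1y = 0.02018;  mass: 105.99x + 84.01y = 1.200
Solving, x = 7.989 × 10^-3 mol, y = 4.205 × 10^-3 mol
mass of Na2CO3 = 7.989 × 10^-3 × 105.99 = 0.8467 g
% Na2CO3 = 0.8467 / 1.200 × 100 = 70.56 %

70.56 %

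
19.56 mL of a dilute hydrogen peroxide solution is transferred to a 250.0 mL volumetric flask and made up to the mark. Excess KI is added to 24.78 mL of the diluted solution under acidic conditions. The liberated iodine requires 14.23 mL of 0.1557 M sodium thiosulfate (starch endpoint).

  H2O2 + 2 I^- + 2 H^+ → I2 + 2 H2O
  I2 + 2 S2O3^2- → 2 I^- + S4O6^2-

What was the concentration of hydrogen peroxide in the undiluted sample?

0.5714 M

n(S2O3^2-) = 0.01423 × 0.1557 = 2.216 × 10^-3 mol
n(I2) = n(S2O3^2-)/2 = 1.108 × 10^-3 mol
n(H2O2) in the aliquot = 1.108 × 10^-3 mol (1:1 ratio)
[H2O2]_dilute = 1.108 × 10^-3 / 0.02478 = 0.04471 mol/L
[H2O2]_original = 0.04471 × 250.0/19.56 = 0.5714 mol/L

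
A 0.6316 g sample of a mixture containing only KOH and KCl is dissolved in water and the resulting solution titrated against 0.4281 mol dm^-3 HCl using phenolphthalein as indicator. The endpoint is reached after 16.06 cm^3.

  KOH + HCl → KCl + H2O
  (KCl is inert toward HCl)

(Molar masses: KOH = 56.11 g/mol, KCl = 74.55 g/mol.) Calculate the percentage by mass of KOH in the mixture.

61.08 %

n(HCl) = 0.01606 × 0.4281 = 6.875 × 10^-3 mol
Let x = n(KOH), y = n(KCl).
Titrant: 1x = 6.875 × 10^-3;  mass: 56.11x + 74.55y = 0.6316
Solving, x = 6.875 × 10^-3 mol, y = 3.297 × 10^-3 mol
mass of KOH = 6.875 × 10^-3 × 56.11 = 0.3858 g
% KOH = 0.3858 / 0.6316 × 100 = 61.08 %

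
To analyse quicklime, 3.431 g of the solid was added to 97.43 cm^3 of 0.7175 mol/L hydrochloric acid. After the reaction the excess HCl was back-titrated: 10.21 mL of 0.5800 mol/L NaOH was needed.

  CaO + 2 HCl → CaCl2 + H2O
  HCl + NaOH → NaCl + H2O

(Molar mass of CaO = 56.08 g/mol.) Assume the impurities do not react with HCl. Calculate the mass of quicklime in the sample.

1.794 g

n(HCl) added = 0.09743 × 0.7175 = 0.06991 mol
n(NaOH) used in back-titration = 0.01021 × 0.5800 = 5.922 × 10^-3 mol
n(HCl) left over = 5.922 × 10^-3 mol (1:1 ratio)
n(HCl) consumed by analyte = 0.06991 − 5.922 × 10^-3 = 0.06398 mol
From the 1:2 ratio, n(CaO) = 1/2 × 0.06398 = 0.03199 mol
mass of CaO = 0.03199 × 56.08 = 1.794 g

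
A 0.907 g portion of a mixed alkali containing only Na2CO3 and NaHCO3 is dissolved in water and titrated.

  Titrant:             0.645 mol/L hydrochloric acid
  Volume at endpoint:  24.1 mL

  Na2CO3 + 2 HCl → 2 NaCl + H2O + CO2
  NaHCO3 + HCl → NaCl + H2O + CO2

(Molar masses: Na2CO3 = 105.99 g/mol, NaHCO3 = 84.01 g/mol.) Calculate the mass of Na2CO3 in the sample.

0.682 g

n(HCl) = 0.0241 × 0.645 = 0.0155 mol
Let x = n(Na2CO3), y = n(NaHCO3).
Titrant: 2x + 1y = 0.0155;  mass: 105.99x + 84.01y = 0.907
Solving, x = 6.43 × 10^-3 mol, y = 2.68 × 10^-3 mol
mass of Na2CO3 = 6.43 × 10^-3 × 105.99 = 0.682 g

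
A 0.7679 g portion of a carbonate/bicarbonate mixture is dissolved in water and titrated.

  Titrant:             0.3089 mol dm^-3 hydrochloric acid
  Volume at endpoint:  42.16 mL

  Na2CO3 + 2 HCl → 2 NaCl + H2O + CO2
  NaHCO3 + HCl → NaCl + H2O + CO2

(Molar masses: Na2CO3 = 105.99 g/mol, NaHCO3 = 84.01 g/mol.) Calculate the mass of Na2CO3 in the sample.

0.5573 g

n(HCl) = 0.04216 × 0.3089 = 0.01302 mol
Let x = n(Na2CO3), y = n(NaHCO3).
Titrant: 2x + 1y = 0.01302;  mass: 105.99x + 84.01y = 0.7679
Solving, x = 5.258 × 10^-3 mol, y = 2.506 × 10^-3 mol
mass of Na2CO3 = 5.258 × 10^-3 × 105.99 = 0.5573 g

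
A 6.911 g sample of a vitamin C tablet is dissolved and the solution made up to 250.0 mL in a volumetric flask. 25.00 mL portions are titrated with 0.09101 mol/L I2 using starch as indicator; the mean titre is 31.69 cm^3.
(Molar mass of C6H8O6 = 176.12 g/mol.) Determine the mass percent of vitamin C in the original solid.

73.50 %

C6H8O6 + I2 → C6H6O6 + 2 HI
n(I2) per titration = 0.03169 × 0.09101 = 2.884 × 10^-3 mol
n(C6H8O6) in each aliquot = 2.884 × 10^-3 mol (1:1 ratio)
n(C6H8O6) in the whole flask = 2.884 × 10^-3 × 250.0/25.00 = 0.02884 mol
mass of C6H8O6 = 0.02884 × 176.12 = 5.079 g
% C6H8O6 = 5.079 / 6.911 × 100 = 73.50 %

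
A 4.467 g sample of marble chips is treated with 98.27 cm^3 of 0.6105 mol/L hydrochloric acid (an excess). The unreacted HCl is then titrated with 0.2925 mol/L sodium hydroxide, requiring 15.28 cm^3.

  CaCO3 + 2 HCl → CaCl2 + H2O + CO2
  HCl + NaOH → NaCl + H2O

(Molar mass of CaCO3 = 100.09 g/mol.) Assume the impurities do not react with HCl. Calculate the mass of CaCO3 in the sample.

2.779 g

n(HCl) added = 0.09827 × 0.6105 = 0.05999 mol
n(NaOH) used in back-titration = 0.01528 × 0.2925 = 4.469 × 10^-3 mol
n(HCl) left over = 4.469 × 10^-3 mol (1:1 ratio)
n(HCl) consumed by analyte = 0.05999 − 4.469 × 10^-3 = 0.05552 mol
From the 1:2 ratio, n(CaCO3) = 1/2 × 0.05552 = 0.02776 mol
mass of CaCO3 = 0.02776 × 100.09 = 2.779 g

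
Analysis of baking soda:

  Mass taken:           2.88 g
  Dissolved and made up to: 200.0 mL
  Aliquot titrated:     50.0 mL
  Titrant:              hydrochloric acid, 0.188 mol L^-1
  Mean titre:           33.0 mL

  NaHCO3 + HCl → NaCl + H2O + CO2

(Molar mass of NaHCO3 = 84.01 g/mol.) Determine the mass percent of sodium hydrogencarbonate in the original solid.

n(HCl) per titration = 0.0330 × 0.188 = 6.20 × 10^-3 mol
n(NaHCO3) in each aliquot = 6.20 × 10^-3 mol (1:1 ratio)
n(NaHCO3) in the whole flask = 6.20 × 10^-3 × 200.0/50.0 = 0.0248 mol
mass of NaHCO3 = 0.0248 × 84.01 = 2.08 g
% NaHCO3 = 2.08 / 2.88 × 100 = 72.4 %

72.4 %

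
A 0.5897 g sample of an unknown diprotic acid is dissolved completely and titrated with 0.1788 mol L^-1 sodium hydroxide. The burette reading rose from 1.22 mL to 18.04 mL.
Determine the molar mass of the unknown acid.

n(NaOH) = 0.01682 L × 0.1788 mol/L = 3.007 × 10^-3 mol
From the 1:2 ratio, n(H2A) = 1/2 × 3.007 × 10^-3 = 1.504 × 10^-3 mol
M = m / n = 0.5897 g / 1.504 × 10^-3 mol = 392.2 g/mol

392.2 g/mol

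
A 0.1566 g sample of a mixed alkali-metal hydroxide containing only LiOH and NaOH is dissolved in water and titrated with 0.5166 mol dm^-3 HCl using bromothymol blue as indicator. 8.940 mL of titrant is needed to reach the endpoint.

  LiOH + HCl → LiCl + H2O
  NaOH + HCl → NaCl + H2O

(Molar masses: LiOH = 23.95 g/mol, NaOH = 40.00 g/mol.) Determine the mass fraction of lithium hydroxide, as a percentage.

n(HCl) = 0.008940 × 0.5166 = 4.618 × 10^-3 mol
Let x = n(LiOH), y = n(NaOH).
Titrant: 1x + 1y = 4.618 × 10^-3;  mass: 23.95x + 40.00y = 0.1566
Solving, x = 1.753 × 10^-3 mol, y = 2.865 × 10^-3 mol
mass of LiOH = 1.753 × 10^-3 × 23.95 = 0.04199 g
% LiOH = 0.04199 / 0.1566 × 100 = 26.81 %

26.81 %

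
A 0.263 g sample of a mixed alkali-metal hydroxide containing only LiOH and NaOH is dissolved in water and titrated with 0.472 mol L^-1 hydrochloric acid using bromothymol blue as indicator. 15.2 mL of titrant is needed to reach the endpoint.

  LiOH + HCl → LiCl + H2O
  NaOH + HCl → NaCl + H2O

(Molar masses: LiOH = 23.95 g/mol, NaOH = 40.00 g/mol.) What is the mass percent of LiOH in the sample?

n(HCl) = 0.0152 × 0.472 = 7.17 × 10^-3 mol
Let x = n(LiOH), y = n(NaOH).
Titrant: 1x + 1y = 7.17 × 10^-3;  mass: 23.95x + 40.00y = 0.263
Solving, x = 1.49 × 10^-3 mol, y = 5.68 × 10^-3 mol
mass of LiOH = 1.49 × 10^-3 × 23.95 = 0.0358 g
% LiOH = 0.0358 / 0.263 × 100 = 13.6 %

13.6 %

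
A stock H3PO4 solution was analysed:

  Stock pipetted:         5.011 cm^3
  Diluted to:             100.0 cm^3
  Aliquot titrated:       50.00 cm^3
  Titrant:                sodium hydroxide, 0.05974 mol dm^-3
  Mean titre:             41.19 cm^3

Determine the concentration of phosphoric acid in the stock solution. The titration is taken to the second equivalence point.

H3PO4 + 2 NaOH → Na2HPO4 + 2 H2O
n(NaOH) = 0.04119 × 0.05974 = 2.461 × 10^-3 mol
From the 1:2 ratio, n(H3PO4) in the aliquot = 1/2 × 2.461 × 10^-3 = 1.230 × 10^-3 mol
[H3PO4]_dilute = 1.230 × 10^-3 / 0.05000 = 0.02461 mol/L
Dilution factor = 100.0 / 5.011 = 19.96
[H3PO4]_stock = 0.02461 × 19.96 = 0.4911 mol/L

0.4911 mol/L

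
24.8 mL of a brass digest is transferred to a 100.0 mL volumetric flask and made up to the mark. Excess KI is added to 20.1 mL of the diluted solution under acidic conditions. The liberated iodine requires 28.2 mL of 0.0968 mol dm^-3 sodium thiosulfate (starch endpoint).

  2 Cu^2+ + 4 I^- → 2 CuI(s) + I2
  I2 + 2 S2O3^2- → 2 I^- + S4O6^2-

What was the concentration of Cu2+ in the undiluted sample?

n(S2O3^2-) = 0.0282 × 0.0968 = 2.73 × 10^-3 mol
n(I2) = n(S2O3^2-)/2 = 1.36 × 10^-3 mol
From the 2:1 ratio, n(Cu2+) in the aliquot = 2/1 × 1.36 × 10^-3 = 2.73 × 10^-3 mol
[Cu2+]_dilute = 2.73 × 10^-3 / 0.0201 = 0.136 mol/L
[Cu2+]_original = 0.136 × 100.0/24.8 = 0.548 mol/L

0.548 mol/L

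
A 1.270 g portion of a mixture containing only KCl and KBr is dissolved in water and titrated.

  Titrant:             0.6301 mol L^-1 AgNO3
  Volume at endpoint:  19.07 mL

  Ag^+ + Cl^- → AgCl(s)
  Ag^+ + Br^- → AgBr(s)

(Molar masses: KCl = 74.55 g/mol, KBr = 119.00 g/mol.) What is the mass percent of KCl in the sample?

21.12 %

n(AgNO3) = 0.01907 × 0.6301 = 0.01202 mol
Let x = n(KCl), y = n(KBr).
Titrant: 1x + 1y = 0.01202;  mass: 74.55x + 119.00y = 1.270
Solving, x = 3.597 × 10^-3 mol, y = 8.419 × 10^-3 mol
mass of KCl = 3.597 × 10^-3 × 74.55 = 0.2682 g
% KCl = 0.2682 / 1.270 × 100 = 21.12 %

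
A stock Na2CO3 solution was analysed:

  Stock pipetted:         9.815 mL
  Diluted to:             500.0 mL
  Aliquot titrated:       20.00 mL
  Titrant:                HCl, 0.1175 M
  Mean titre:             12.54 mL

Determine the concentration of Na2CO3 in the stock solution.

Na2CO3 + 2 HCl → 2 NaCl + H2O + CO2
n(HCl) = 0.01254 × 0.1175 = 1.473 × 10^-3 mol
From the 1:2 ratio, n(Na2CO3) in the aliquot = 1/2 × 1.473 × 10^-3 = 7.367 × 10^-4 mol
[Na2CO3]_dilute = 7.367 × 10^-4 / 0.02000 = 0.03684 mol/L
Dilution factor = 500.0 / 9.815 = 50.94
[Na2CO3]_stock = 0.03684 × 50.94 = 1.877 mol/L

1.877 M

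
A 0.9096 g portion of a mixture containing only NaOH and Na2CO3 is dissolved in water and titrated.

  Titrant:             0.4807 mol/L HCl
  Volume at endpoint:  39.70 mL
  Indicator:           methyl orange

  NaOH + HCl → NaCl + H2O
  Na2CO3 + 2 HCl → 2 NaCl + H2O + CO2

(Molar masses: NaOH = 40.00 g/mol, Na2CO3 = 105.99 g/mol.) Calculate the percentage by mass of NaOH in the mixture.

34.43 %

n(HCl) = 0.03970 × 0.4807 = 0.01908 mol
Let x = n(NaOH), y = n(Na2CO3).
Titrant: 1x + 2y = 0.01908;  mass: 40.00x + 105.99y = 0.9096
Solving, x = 7.830 × 10^-3 mol, y = 5.627 × 10^-3 mol
mass of NaOH = 7.830 × 10^-3 × 40.00 = 0.3132 g
% NaOH = 0.3132 / 0.9096 × 100 = 34.43 %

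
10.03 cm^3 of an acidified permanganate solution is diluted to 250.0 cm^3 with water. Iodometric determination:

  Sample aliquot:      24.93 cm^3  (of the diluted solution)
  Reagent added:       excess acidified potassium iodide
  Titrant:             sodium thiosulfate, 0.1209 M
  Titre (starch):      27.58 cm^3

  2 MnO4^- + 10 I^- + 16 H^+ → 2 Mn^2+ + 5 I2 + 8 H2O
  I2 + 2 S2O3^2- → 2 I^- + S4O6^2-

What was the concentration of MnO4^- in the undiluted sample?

n(S2O3^2-) = 0.02758 × 0.1209 = 3.334 × 10^-3 mol
n(I2) = n(S2O3^2-)/2 = 1.667 × 10^-3 mol
From the 2:5 ratio, n(MnO4^-) in the aliquot = 2/5 × 1.667 × 10^-3 = 6.669 × 10^-4 mol
[MnO4^-]_dilute = 6.669 × 10^-4 / 0.02493 = 0.02675 mol/L
[MnO4^-]_original = 0.02675 × 250.0/10.03 = 0.6668 mol/L

0.6668 M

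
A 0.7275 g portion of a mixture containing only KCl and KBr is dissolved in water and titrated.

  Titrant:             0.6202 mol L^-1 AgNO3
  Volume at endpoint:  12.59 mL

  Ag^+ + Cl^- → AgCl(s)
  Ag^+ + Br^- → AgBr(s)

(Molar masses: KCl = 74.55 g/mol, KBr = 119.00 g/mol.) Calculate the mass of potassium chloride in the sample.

n(AgNO3) = 0.01259 × 0.6202 = 7.808 × 10^-3 mol
Let x = n(KCl), y = n(KBr).
Titrant: 1x + 1y = 7.808 × 10^-3;  mass: 74.55x + 119.00y = 0.7275
Solving, x = 4.537 × 10^-3 mol, y = 3.271 × 10^-3 mol
mass of KCl = 4.537 × 10^-3 × 74.55 = 0.3383 g

0.3383 g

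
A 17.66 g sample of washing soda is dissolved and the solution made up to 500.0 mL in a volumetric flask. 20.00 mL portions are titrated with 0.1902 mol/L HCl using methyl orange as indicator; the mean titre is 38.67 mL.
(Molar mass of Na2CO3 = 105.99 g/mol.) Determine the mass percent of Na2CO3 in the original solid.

55.18 %

Na2CO3 + 2 HCl → 2 NaCl + H2O + CO2
n(HCl) per titration = 0.03867 × 0.1902 = 7.355 × 10^-3 mol
From the 1:2 ratio, n(Na2CO3) in each aliquot = 1/2 × 7.355 × 10^-3 = 3.678 × 10^-3 mol
n(Na2CO3) in the whole flask = 3.678 × 10^-3 × 500.0/20.00 = 0.09194 mol
mass of Na2CO3 = 0.09194 × 105.99 = 9.745 g
% Na2CO3 = 9.745 / 17.66 × 100 = 55.18 %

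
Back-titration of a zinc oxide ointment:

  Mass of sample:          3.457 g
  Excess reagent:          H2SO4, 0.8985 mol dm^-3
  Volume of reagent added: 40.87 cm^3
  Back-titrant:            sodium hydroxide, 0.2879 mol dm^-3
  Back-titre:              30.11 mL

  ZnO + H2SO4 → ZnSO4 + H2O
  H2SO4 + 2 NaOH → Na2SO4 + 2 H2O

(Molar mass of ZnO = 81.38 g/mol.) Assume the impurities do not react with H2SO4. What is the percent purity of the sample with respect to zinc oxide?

76.24 %

n(H2SO4) added = 0.04087 × 0.8985 = 0.03672 mol
n(NaOH) used in back-titration = 0.03011 × 0.2879 = 8.669 × 10^-3 mol
From the 1:2 ratio, n(H2SO4) left over = 1/2 × 8.669 × 10^-3 = 4.334 × 10^-3 mol
n(H2SO4) consumed by analyte = 0.03672 − 4.334 × 10^-3 = 0.03239 mol
n(ZnO) = 0.03239 mol (1:1 ratio)
mass of ZnO = 0.03239 × 81.38 = 2.636 g
% ZnO = 2.636 / 3.457 × 100 = 76.24 %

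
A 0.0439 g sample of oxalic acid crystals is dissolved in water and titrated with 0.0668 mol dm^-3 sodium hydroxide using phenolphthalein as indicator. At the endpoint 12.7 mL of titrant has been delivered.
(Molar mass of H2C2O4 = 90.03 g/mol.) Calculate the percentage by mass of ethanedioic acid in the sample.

H2C2O4 + 2 NaOH → Na2C2O4 + 2 H2O
n(NaOH) = 0.0127 L × 0.0668 mol/L = 8.48 × 10^-4 mol
From the 1:2 ratio, n(H2C2O4) = 1/2 × 8.48 × 10^-4 = 4.24 × 10^-4 mol
mass of H2C2O4 = 4.24 × 10^-4 × 90.03 g/mol = 0.0382 g
% H2C2O4 = 0.0382 / 0.0439 × 100 = 87.0 %

87.0 %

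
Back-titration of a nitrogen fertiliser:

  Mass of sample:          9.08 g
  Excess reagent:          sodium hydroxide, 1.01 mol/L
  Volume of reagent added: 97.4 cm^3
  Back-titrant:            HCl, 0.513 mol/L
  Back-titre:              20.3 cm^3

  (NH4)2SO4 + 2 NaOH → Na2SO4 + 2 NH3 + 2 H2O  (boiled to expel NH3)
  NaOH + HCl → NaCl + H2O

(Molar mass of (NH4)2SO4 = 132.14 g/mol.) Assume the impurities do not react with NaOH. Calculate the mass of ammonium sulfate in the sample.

n(NaOH) added = 0.0974 × 1.01 = 0.0984 mol
n(HCl) used in back-titration = 0.0203 × 0.513 = 0.0104 mol
n(NaOH) left over = 0.0104 mol (1:1 ratio)
n(NaOH) consumed by analyte = 0.0984 − 0.0104 = 0.0880 mol
From the 1:2 ratio, n((NH4)2SO4) = 1/2 × 0.0880 = 0.0440 mol
mass of (NH4)2SO4 = 0.0440 × 132.14 = 5.81 g

5.81 g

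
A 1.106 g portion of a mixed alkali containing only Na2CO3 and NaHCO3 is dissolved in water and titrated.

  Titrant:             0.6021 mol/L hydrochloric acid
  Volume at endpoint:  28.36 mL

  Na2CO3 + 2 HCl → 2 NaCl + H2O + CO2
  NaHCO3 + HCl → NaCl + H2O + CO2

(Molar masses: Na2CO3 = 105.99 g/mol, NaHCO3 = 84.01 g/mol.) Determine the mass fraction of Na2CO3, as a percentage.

50.75 %

n(HCl) = 0.02836 × 0.6021 = 0.01708 mol
Let x = n(Na2CO3), y = n(NaHCO3).
Titrant: 2x + 1y = 0.01708;  mass: 105.99x + 84.01y = 1.106
Solving, x = 5.296 × 10^-3 mol, y = 6.483 × 10^-3 mol
mass of Na2CO3 = 5.296 × 10^-3 × 105.99 = 0.5613 g
% Na2CO3 = 0.5613 / 1.106 × 100 = 50.75 %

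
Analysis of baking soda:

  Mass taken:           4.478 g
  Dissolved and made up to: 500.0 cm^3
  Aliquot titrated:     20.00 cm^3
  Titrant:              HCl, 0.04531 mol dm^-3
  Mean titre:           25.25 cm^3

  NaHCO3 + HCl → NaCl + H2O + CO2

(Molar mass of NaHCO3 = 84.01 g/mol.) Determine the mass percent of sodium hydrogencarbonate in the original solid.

n(HCl) per titration = 0.02525 × 0.04531 = 1.144 × 10^-3 mol
n(NaHCO3) in each aliquot = 1.144 × 10^-3 mol (1:1 ratio)
n(NaHCO3) in the whole flask = 1.144 × 10^-3 × 500.0/20.00 = 0.02860 mol
mass of NaHCO3 = 0.02860 × 84.01 = 2.403 g
% NaHCO3 = 2.403 / 4.478 × 100 = 53.66 %

53.66 %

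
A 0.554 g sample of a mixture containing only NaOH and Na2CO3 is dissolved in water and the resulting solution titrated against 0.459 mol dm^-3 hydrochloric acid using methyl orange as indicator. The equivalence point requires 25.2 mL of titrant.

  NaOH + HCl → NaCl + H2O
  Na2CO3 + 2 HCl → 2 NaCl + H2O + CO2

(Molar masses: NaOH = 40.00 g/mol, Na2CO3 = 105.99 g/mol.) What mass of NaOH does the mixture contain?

n(HCl) = 0.0252 × 0.459 = 0.0116 mol
Let x = n(NaOH), y = n(Na2CO3).
Titrant: 1x + 2y = 0.0116;  mass: 40.00x + 105.99y = 0.554
Solving, x = 4.54 × 10^-3 mol, y = 3.51 × 10^-3 mol
mass of NaOH = 4.54 × 10^-3 × 40.00 = 0.182 g

0.182 g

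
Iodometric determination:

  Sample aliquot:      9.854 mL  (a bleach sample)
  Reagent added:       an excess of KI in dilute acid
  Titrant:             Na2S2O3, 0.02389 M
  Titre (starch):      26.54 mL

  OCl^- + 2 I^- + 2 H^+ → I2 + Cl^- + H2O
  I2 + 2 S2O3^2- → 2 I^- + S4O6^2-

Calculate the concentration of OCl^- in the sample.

0.03217 M

n(S2O3^2-) = 0.02654 × 0.02389 = 6.340 × 10^-4 mol
n(I2) = n(S2O3^2-)/2 = 3.170 × 10^-4 mol
n(OCl^-) in the aliquot = 3.170 × 10^-4 mol (1:1 ratio)
[OCl^-] = 3.170 × 10^-4 / 0.009854 = 0.03217 mol/L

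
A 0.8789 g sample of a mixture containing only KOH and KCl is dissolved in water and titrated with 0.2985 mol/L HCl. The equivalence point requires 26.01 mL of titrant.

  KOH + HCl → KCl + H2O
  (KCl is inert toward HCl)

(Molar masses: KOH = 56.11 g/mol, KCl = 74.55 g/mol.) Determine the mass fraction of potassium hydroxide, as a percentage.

49.57 %

n(HCl) = 0.02601 × 0.2985 = 7.764 × 10^-3 mol
Let x = n(KOH), y = n(KCl).
Titrant: 1x = 7.764 × 10^-3;  mass: 56.11x + 74.55y = 0.8789
Solving, x = 7.764 × 10^-3 mol, y = 5.946 × 10^-3 mol
mass of KOH = 7.764 × 10^-3 × 56.11 = 0.4356 g
% KOH = 0.4356 / 0.8789 × 100 = 49.57 %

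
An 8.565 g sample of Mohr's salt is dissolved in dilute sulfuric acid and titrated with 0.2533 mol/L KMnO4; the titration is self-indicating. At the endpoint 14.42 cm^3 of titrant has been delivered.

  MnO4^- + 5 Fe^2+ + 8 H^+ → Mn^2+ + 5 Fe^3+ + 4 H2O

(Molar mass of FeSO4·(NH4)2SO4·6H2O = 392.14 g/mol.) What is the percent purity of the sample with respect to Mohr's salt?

83.62 %

n(KMnO4) = 0.01442 L × 0.2533 mol/L = 3.653 × 10^-3 mol
From the 5:1 ratio, n(FeSO4·(NH4)2SO4·6H2O) = 5/1 × 3.653 × 10^-3 = 0.01826 mol
mass of FeSO4·(NH4)2SO4·6H2O = 0.01826 × 392.14 g/mol = 7.162 g
% FeSO4·(NH4)2SO4·6H2O = 7.162 / 8.565 × 100 = 83.62 %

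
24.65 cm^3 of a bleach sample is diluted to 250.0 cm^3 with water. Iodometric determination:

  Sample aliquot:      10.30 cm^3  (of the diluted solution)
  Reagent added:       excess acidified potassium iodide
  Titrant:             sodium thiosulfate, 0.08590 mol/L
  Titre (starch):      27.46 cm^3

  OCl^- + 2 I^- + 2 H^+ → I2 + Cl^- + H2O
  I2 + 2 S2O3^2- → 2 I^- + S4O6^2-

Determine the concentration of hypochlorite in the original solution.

n(S2O3^2-) = 0.02746 × 0.08590 = 2.359 × 10^-3 mol
n(I2) = n(S2O3^2-)/2 = 1.179 × 10^-3 mol
n(OCl^-) in the aliquot = 1.179 × 10^-3 mol (1:1 ratio)
[OCl^-]_dilute = 1.179 × 10^-3 / 0.01030 = 0.1145 mol/L
[OCl^-]_original = 0.1145 × 250.0/24.65 = 1.161 mol/L

1.161 mol/L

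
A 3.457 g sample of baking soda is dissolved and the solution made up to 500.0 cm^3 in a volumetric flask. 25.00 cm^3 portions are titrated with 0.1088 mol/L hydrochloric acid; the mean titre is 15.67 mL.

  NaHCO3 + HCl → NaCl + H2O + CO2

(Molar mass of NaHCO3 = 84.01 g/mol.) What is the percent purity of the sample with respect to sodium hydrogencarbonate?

n(HCl) per titration = 0.01567 × 0.1088 = 1.705 × 10^-3 mol
n(NaHCO3) in each aliquot = 1.705 × 10^-3 mol (1:1 ratio)
n(NaHCO3) in the whole flask = 1.705 × 10^-3 × 500.0/25.00 = 0.03410 mol
mass of NaHCO3 = 0.03410 × 84.01 = 2.865 g
% NaHCO3 = 2.865 / 3.457 × 100 = 82.86 %

82.86 %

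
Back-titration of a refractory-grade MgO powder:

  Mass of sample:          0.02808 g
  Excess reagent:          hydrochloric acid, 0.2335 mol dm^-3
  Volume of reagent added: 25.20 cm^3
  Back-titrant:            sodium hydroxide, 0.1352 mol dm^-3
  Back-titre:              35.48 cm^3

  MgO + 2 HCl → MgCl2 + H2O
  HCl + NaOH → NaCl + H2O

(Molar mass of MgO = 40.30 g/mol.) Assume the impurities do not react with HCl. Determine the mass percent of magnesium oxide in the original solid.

n(HCl) added = 0.02520 × 0.2335 = 5.884 × 10^-3 mol
n(NaOH) used in back-titration = 0.03548 × 0.1352 = 4.797 × 10^-3 mol
n(HCl) left over = 4.797 × 10^-3 mol (1:1 ratio)
n(HCl) consumed by analyte = 5.884 × 10^-3 − 4.797 × 10^-3 = 1.087 × 10^-3 mol
From the 1:2 ratio, n(MgO) = 1/2 × 1.087 × 10^-3 = 5.437 × 10^-4 mol
mass of MgO = 5.437 × 10^-4 × 40.30 = 0.02191 g
% MgO = 0.02191 / 0.02808 × 100 = 78.02 %

78.02 %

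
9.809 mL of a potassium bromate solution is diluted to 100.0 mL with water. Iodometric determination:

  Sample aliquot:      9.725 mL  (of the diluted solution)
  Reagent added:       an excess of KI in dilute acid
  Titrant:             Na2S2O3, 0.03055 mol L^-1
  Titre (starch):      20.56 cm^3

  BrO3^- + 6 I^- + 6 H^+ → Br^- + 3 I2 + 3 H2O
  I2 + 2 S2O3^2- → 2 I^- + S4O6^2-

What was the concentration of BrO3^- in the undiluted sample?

n(S2O3^2-) = 0.02056 × 0.03055 = 6.281 × 10^-4 mol
n(I2) = n(S2O3^2-)/2 = 3.141 × 10^-4 mol
From the 1:3 ratio, n(BrO3^-) in the aliquot = 1/3 × 3.141 × 10^-4 = 1.047 × 10^-4 mol
[BrO3^-]_dilute = 1.047 × 10^-4 / 0.009725 = 0.01076 mol/L
[BrO3^-]_original = 0.01076 × 100.0/9.809 = 0.1097 mol/L

0.1097 mol/L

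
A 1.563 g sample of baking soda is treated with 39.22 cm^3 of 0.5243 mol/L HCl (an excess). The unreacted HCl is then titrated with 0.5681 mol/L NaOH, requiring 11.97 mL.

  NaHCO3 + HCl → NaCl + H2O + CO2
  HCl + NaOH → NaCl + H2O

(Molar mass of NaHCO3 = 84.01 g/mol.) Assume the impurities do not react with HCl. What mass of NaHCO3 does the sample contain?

n(HCl) added = 0.03922 × 0.5243 = 0.02056 mol
n(NaOH) used in back-titration = 0.01197 × 0.5681 = 6.800 × 10^-3 mol
n(HCl) left over = 6.800 × 10^-3 mol (1:1 ratio)
n(HCl) consumed by analyte = 0.02056 − 6.800 × 10^-3 = 0.01376 mol
n(NaHCO3) = 0.01376 mol (1:1 ratio)
mass of NaHCO3 = 0.01376 × 84.01 = 1.156 g

1.156 g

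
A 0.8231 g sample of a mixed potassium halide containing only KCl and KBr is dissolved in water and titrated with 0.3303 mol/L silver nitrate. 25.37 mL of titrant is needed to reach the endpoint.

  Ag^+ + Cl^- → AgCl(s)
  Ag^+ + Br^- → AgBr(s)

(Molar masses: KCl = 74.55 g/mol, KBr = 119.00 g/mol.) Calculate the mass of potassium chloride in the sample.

n(AgNO3) = 0.02537 × 0.3303 = 8.380 × 10^-3 mol
Let x = n(KCl), y = n(KBr).
Titrant: 1x + 1y = 8.380 × 10^-3;  mass: 74.55x + 119.00y = 0.8231
Solving, x = 3.916 × 10^-3 mol, y = 4.463 × 10^-3 mol
mass of KCl = 3.916 × 10^-3 × 74.55 = 0.2920 g

0.2920 g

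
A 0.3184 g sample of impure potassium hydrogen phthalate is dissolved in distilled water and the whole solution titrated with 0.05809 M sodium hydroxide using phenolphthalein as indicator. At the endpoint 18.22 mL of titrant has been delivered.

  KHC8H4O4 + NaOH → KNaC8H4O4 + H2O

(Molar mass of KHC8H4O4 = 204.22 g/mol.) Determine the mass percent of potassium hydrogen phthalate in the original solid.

67.89 %

n(NaOH) = 0.01822 L × 0.05809 mol/L = 1.058 × 10^-3 mol
n(KHC8H4O4) = 1.058 × 10^-3 mol (1:1 ratio)
mass of KHC8H4O4 = 1.058 × 10^-3 × 204.22 g/mol = 0.2161 g
% KHC8H4O4 = 0.2161 / 0.3184 × 100 = 67.89 %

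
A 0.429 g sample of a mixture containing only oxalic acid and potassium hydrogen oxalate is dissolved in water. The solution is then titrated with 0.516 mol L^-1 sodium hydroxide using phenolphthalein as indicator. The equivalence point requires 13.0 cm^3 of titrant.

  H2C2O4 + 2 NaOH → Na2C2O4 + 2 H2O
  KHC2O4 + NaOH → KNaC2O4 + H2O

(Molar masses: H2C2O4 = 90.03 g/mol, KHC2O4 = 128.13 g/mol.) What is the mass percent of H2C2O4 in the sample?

n(NaOH) = 0.0130 × 0.516 = 6.71 × 10^-3 mol
Let x = n(H2C2O4), y = n(KHC2O4).
Titrant: 2x + 1y = 6.71 × 10^-3;  mass: 90.03x + 128.13y = 0.429
Solving, x = 2.59 × 10^-3 mol, y = 1.53 × 10^-3 mol
mass of H2C2O4 = 2.59 × 10^-3 × 90.03 = 0.233 g
% H2C2O4 = 0.233 / 0.429 × 100 = 54.3 %

54.3 %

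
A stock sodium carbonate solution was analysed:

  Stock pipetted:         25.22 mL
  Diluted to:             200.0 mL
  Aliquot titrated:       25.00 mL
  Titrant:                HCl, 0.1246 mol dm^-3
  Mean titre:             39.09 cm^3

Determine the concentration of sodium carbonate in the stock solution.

Na2CO3 + 2 HCl → 2 NaCl + H2O + CO2
n(HCl) = 0.03909 × 0.1246 = 4.871 × 10^-3 mol
From the 1:2 ratio, n(Na2CO3) in the aliquot = 1/2 × 4.871 × 10^-3 = 2.435 × 10^-3 mol
[Na2CO3]_dilute = 2.435 × 10^-3 / 0.02500 = 0.09741 mol/L
Dilution factor = 200.0 / 25.22 = 7.930
[Na2CO3]_stock = 0.09741 × 7.930 = 0.7725 mol/L

0.7725 mol/L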